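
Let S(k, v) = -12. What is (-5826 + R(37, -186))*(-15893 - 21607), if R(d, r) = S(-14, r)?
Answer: 218925000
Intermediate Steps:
R(d, r) = -12
(-5826 + R(37, -186))*(-15893 - 21607) = (-5826 - 12)*(-15893 - 21607) = -5838*(-37500) = 218925000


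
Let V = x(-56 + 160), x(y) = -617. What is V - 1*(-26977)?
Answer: 26360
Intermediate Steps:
V = -617
V - 1*(-26977) = -617 - 1*(-26977) = -617 + 26977 = 26360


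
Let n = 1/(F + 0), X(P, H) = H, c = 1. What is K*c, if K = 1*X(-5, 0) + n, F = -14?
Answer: -1/14 ≈ -0.071429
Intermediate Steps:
n = -1/14 (n = 1/(-14 + 0) = 1/(-14) = -1/14 ≈ -0.071429)
K = -1/14 (K = 1*0 - 1/14 = 0 - 1/14 = -1/14 ≈ -0.071429)
K*c = -1/14*1 = -1/14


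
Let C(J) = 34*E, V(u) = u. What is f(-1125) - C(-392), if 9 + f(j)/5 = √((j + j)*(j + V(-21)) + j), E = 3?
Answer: -147 + 75*√11455 ≈ 7880.1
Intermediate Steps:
f(j) = -45 + 5*√(j + 2*j*(-21 + j)) (f(j) = -45 + 5*√((j + j)*(j - 21) + j) = -45 + 5*√((2*j)*(-21 + j) + j) = -45 + 5*√(2*j*(-21 + j) + j) = -45 + 5*√(j + 2*j*(-21 + j)))
C(J) = 102 (C(J) = 34*3 = 102)
f(-1125) - C(-392) = (-45 + 5*√(-1125*(-41 + 2*(-1125)))) - 1*102 = (-45 + 5*√(-1125*(-41 - 2250))) - 102 = (-45 + 5*√(-1125*(-2291))) - 102 = (-45 + 5*√2577375) - 102 = (-45 + 5*(15*√11455)) - 102 = (-45 + 75*√11455) - 102 = -147 + 75*√11455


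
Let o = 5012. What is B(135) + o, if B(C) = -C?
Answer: 4877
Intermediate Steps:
B(135) + o = -1*135 + 5012 = -135 + 5012 = 4877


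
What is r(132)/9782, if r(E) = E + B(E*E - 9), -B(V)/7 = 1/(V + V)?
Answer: 4597553/340707060 ≈ 0.013494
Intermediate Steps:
B(V) = -7/(2*V) (B(V) = -7/(V + V) = -7*1/(2*V) = -7/(2*V))
r(E) = E - 7/(2*(-9 + E²)) (r(E) = E - 7/(2*(E*E - 9)) = E - 7/(2*(E² - 9)) = E - 7/(2*(-9 + E²)))
r(132)/9782 = ((-7/2 + 132*(-9 + 132²))/(-9 + 132²))/9782 = ((-7/2 + 132*(-9 + 17424))/(-9 + 17424))*(1/9782) = ((-7/2 + 132*17415)/17415)*(1/9782) = ((-7/2 + 2298780)/17415)*(1/9782) = ((1/17415)*(4597553/2))*(1/9782) = (4597553/34830)*(1/9782) = 4597553/340707060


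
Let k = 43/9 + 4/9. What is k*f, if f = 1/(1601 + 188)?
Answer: 47/16101 ≈ 0.0029191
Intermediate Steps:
k = 47/9 (k = 43*(⅑) + 4*(⅑) = 43/9 + 4/9 = 47/9 ≈ 5.2222)
f = 1/1789 ≈ 0.00055897
k*f = (47/9)*(1/1789) = 47/16101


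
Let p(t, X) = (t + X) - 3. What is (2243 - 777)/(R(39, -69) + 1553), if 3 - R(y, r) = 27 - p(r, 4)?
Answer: 1466/1461 ≈ 1.0034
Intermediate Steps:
p(t, X) = -3 + X + t (p(t, X) = (X + t) - 3 = -3 + X + t)
R(y, r) = -23 + r (R(y, r) = 3 - (27 - (-3 + 4 + r)) = 3 - (27 - (1 + r)) = 3 - (27 + (-1 - r)) = 3 - (26 - r) = 3 + (-26 + r) = -23 + r)
(2243 - 777)/(R(39, -69) + 1553) = (2243 - 777)/((-23 - 69) + 1553) = 1466/(-92 + 1553) = 1466/1461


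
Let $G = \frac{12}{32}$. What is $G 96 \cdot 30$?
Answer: $1080$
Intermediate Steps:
$G = \frac{3}{8}$ ($G = 12 \cdot \frac{1}{32} = \frac{3}{8} \approx 0.375$)
$G 96 \cdot 30 = \frac{3}{8} \cdot 96 \cdot 30 = 36 \cdot 30 = 1080$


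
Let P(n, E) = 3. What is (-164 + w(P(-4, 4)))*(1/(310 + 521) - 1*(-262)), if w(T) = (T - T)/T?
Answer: -35706572/831 ≈ -42968.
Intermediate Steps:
w(T) = 0 (w(T) = 0/T = 0)
(-164 + w(P(-4, 4)))*(1/(310 + 521) - 1*(-262)) = (-164 + 0)*(1/(310 + 521) - 1*(-262)) = -164*(1/831 + 262) = -164*217723/831 = -35706572/831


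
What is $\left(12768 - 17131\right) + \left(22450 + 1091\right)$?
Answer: $19178$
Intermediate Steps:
$\left(12768 - 17131\right) + \left(22450 + 1091\right) = \left(12768 - 17131\right) + 23541 = -4363 + 23541 = 19178$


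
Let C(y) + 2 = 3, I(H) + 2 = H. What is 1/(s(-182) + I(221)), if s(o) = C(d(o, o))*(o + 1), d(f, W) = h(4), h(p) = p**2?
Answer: 1/38 ≈ 0.026316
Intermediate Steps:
d(f, W) = 16 (d(f, W) = 4**2 = 16)
I(H) = -2 + H
C(y) = 1 (C(y) = -2 + 3 = 1)
s(o) = 1 + o (s(o) = 1*(o + 1) = 1*(1 + o) = 1 + o)
1/(s(-182) + I(221)) = 1/((1 - 182) + (-2 + 221)) = 1/(-181 + 219) = 1/38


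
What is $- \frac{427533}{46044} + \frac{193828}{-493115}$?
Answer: $- \frac{73249183909}{7568329020} \approx -9.6784$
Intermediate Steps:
$- \frac{427533}{46044} + \frac{193828}{-493115} = \left(-427533\right) \frac{1}{46044} + 193828 \left(- \frac{1}{493115}\right) = - \frac{142511}{15348} - \frac{193828}{493115} = - \frac{73249183909}{7568329020}$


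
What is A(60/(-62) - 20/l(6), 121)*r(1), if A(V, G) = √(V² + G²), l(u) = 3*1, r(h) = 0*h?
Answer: 0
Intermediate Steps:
r(h) = 0
l(u) = 3
A(V, G) = √(G² + V²)
A(60/(-62) - 20/l(6), 121)*r(1) = √(121² + (60/(-62) - 20/3)²)*0 = √(14641 + (60*(-1/62) - 20*⅓)²)*0 = √(14641 + (-30/31 - 20/3)²)*0 = √(14641 + (-710/93)²)*0 = √(14641 + 504100/8649)*0 = √(127134109/8649)*0 = (√127134109/93)*0 = 0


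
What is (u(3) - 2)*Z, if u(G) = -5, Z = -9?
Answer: 63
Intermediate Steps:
(u(3) - 2)*Z = (-5 - 2)*(-9) = -7*(-9) = 63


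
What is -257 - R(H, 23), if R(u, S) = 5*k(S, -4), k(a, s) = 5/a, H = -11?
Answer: -5936/23 ≈ -258.09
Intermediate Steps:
R(u, S) = 25/S (R(u, S) = 5*(5/S) = 25/S)
-257 - R(H, 23) = -257 - 25/23 = -5936/23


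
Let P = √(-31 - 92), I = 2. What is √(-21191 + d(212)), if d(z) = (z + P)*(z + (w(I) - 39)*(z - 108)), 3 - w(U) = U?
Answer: √(-814071 - 3740*I*√123) ≈ 22.979 - 902.55*I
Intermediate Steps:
w(U) = 3 - U
P = I*√123 (P = √(-123) = I*√123 ≈ 11.091*I)
d(z) = (4104 - 37*z)*(z + I*√123) (d(z) = (z + I*√123)*(z + ((3 - 1*2) - 39)*(z - 108)) = (z + I*√123)*(z + ((3 - 2) - 39)*(-108 + z)) = (z + I*√123)*(z + (1 - 39)*(-108 + z)) = (z + I*√123)*(z - 38*(-108 + z)) = (z + I*√123)*(z + (4104 - 38*z)) = (z + I*√123)*(4104 - 37*z) = (4104 - 37*z)*(z + I*√123))
√(-21191 + d(212)) = √(-21191 + (-37*212² + 4104*212 + 4104*I*√123 - 37*I*212*√123)) = √(-21191 + (-37*44944 + 870048 + 4104*I*√123 - 7844*I*√123)) = √(-21191 + (-1662928 + 870048 + 4104*I*√123 - 7844*I*√123)) = √(-21191 + (-792880 - 3740*I*√123)) = √(-814071 - 3740*I*√123)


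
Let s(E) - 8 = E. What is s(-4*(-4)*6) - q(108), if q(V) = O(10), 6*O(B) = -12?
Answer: 106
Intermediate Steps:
O(B) = -2 (O(B) = (⅙)*(-12) = -2)
q(V) = -2
s(E) = 8 + E
s(-4*(-4)*6) - q(108) = (8 - 4*(-4)*6) - 1*(-2) = (8 + 16*6) + 2 = (8 + 96) + 2 = 104 + 2 = 106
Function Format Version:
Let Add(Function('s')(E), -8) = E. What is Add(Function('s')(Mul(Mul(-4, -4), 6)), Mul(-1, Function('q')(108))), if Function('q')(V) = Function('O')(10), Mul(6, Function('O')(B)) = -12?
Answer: 106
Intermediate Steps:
Function('O')(B) = -2 (Function('O')(B) = Mul(Rational(1, 6), -12) = -2)
Function('q')(V) = -2
Function('s')(E) = Add(8, E)
Add(Function('s')(Mul(Mul(-4, -4), 6)), Mul(-1, Function('q')(108))) = Add(Add(8, Mul(Mul(-4, -4), 6)), Mul(-1, -2)) = Add(Add(8, Mul(16, 6)), 2) = Add(Add(8, 96), 2) = Add(104, 2) = 106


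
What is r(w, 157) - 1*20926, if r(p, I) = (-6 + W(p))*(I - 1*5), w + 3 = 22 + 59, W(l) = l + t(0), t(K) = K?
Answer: -9982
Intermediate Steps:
W(l) = l (W(l) = l + 0 = l)
w = 78 (w = -3 + (22 + 59) = -3 + 81 = 78)
r(p, I) = (-6 + p)*(-5 + I) (r(p, I) = (-6 + p)*(I - 1*5) = (-6 + p)*(I - 5) = (-6 + p)*(-5 + I))
r(w, 157) - 1*20926 = (30 - 6*157 - 5*78 + 157*78) - 1*20926 = (30 - 942 - 390 + 12246) - 20926 = 10944 - 20926 = -9982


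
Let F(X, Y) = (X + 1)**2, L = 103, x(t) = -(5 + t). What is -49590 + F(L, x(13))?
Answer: -38774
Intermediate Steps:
x(t) = -5 - t
F(X, Y) = (1 + X)**2
-49590 + F(L, x(13)) = -49590 + (1 + 103)**2 = -49590 + 104**2 = -49590 + 10816 = -38774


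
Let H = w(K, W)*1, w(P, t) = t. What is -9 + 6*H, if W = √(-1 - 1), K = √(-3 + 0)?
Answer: -9 + 6*I*√2 ≈ -9.0 + 8.4853*I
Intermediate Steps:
K = I*√3 (K = √(-3) = I*√3 ≈ 1.732*I)
W = I*√2 (W = √(-2) = I*√2 ≈ 1.4142*I)
H = I*√2 (H = (I*√2)*1 = I*√2 ≈ 1.4142*I)
-9 + 6*H = -9 + 6*(I*√2) = -9 + 6*I*√2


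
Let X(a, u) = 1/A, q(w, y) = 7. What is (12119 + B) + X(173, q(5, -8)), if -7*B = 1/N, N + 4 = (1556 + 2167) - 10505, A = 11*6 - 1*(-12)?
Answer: 287838674/23751 ≈ 12119.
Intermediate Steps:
A = 78 (A = 66 + 12 = 78)
N = -6786 (N = -4 + ((1556 + 2167) - 10505) = -4 + (3723 - 10505) = -4 - 6782 = -6786)
B = 1/47502 (B = -⅐/(-6786) = -⅐*(-1/6786) = 1/47502 ≈ 2.1052e-5)
X(a, u) = 1/78
(12119 + B) + X(173, q(5, -8)) = (12119 + 1/47502) + 1/78 = 575676739/47502 + 1/78 = 287838674/23751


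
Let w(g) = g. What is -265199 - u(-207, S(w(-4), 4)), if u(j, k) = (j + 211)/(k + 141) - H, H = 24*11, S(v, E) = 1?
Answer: -18810387/71 ≈ -2.6494e+5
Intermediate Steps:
H = 264
u(j, k) = -264 + (211 + j)/(141 + k) (u(j, k) = (j + 211)/(k + 141) - 1*264 = (211 + j)/(141 + k) - 264 = -264 + (211 + j)/(141 + k))
-265199 - u(-207, S(w(-4), 4)) = -265199 - (-37013 - 207 - 264*1)/(141 + 1) = -265199 - (-37013 - 207 - 264)/142 = -265199 - (-37484)/142 = -265199 - 1*(-18742/71) = -265199 + 18742/71 = -18810387/71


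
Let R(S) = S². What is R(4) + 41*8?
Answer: 344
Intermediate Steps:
R(4) + 41*8 = 4² + 41*8 = 16 + 328 = 344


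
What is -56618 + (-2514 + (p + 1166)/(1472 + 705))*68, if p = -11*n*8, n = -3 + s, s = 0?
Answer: -495322650/2177 ≈ -2.2753e+5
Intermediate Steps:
n = -3 (n = -3 + 0 = -3)
p = 264 (p = -11*(-3)*8 = 33*8 = 264)
-56618 + (-2514 + (p + 1166)/(1472 + 705))*68 = -56618 + (-2514 + (264 + 1166)/(1472 + 705))*68 = -56618 + (-2514 + 1430/2177)*68 = -56618 - 5471548/2177*68 = -56618 - 372065264/2177 = -495322650/2177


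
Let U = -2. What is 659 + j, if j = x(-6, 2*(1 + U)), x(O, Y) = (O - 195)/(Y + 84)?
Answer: 53837/82 ≈ 656.55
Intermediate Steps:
x(O, Y) = (-195 + O)/(84 + Y)
j = -201/82 (j = (-195 - 6)/(84 + 2*(1 - 2)) = -201/(84 + 2*(-1)) = -201/(84 - 2) = -201/82 ≈ -2.4512)
659 + j = 659 - 201/82 = 53837/82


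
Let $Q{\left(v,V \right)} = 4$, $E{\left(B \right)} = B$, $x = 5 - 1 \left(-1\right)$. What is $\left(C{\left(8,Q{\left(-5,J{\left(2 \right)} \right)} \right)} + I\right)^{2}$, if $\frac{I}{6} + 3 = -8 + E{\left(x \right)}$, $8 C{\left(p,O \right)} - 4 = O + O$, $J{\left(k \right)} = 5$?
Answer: $\frac{3249}{4} \approx 812.25$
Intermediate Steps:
$x = 6$ ($x = 5 - -1 = 5 + 1 = 6$)
$C{\left(p,O \right)} = \frac{1}{2} + \frac{O}{4}$ ($C{\left(p,O \right)} = \frac{1}{2} + \frac{O + O}{8} = \frac{1}{2} + \frac{2 O}{8} = \frac{1}{2} + \frac{O}{4}$)
$I = -30$ ($I = -18 + 6 \left(-8 + 6\right) = -18 + 6 \left(-2\right) = -18 - 12 = -30$)
$\left(C{\left(8,Q{\left(-5,J{\left(2 \right)} \right)} \right)} + I\right)^{2} = \left(\left(\frac{1}{2} + \frac{1}{4} \cdot 4\right) - 30\right)^{2} = \left(\left(\frac{1}{2} + 1\right) - 30\right)^{2} = \left(\frac{3}{2} - 30\right)^{2} = \left(- \frac{57}{2}\right)^{2} = \frac{3249}{4}$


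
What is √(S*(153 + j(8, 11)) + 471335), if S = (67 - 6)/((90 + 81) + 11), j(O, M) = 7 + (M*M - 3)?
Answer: 2*√975974181/91 ≈ 686.61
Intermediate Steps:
j(O, M) = 4 + M² (j(O, M) = 7 + (M² - 3) = 7 + (-3 + M²) = 4 + M²)
S = 61/182 (S = 61/(171 + 11) = 61/182 ≈ 0.33517)
√(S*(153 + j(8, 11)) + 471335) = √(61*(153 + (4 + 11²))/182 + 471335) = √(61*(153 + (4 + 121))/182 + 471335) = √(61*(153 + 125)/182 + 471335) = √((61/182)*278 + 471335) = √(8479/91 + 471335) = √(42899964/91) = 2*√975974181/91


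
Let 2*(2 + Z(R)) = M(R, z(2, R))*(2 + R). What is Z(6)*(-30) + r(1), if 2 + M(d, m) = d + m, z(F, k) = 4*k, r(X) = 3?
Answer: -3297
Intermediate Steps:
M(d, m) = -2 + d + m (M(d, m) = -2 + (d + m) = -2 + d + m)
Z(R) = -2 + (-2 + 5*R)*(2 + R)/2 (Z(R) = -2 + ((-2 + R + 4*R)*(2 + R))/2 = -2 + ((-2 + 5*R)*(2 + R))/2 = -2 + (-2 + 5*R)*(2 + R)/2)
Z(6)*(-30) + r(1) = (-4 + 4*6 + (5/2)*6²)*(-30) + 3 = (-4 + 24 + (5/2)*36)*(-30) + 3 = (-4 + 24 + 90)*(-30) + 3 = 110*(-30) + 3 = -3300 + 3 = -3297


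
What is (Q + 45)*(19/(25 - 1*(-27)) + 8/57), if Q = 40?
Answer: 127415/2964 ≈ 42.987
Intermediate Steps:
(Q + 45)*(19/(25 - 1*(-27)) + 8/57) = (40 + 45)*(19/(25 - 1*(-27)) + 8/57) = 85*(19/(25 + 27) + 8*(1/57)) = 85*(19/52 + 8/57) = 85*(1499/2964) = 127415/2964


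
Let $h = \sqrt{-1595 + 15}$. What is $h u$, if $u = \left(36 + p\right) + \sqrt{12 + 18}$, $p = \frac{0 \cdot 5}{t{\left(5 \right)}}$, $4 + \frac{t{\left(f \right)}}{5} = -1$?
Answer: $2 i \sqrt{395} \left(36 + \sqrt{30}\right) \approx 1648.7 i$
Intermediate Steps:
$t{\left(f \right)} = -25$ ($t{\left(f \right)} = -20 + 5 \left(-1\right) = -20 - 5 = -25$)
$p = 0$ ($p = \frac{0 \cdot 5}{-25} = 0 \left(- \frac{1}{25}\right) = 0$)
$u = 36 + \sqrt{30}$ ($u = \left(36 + 0\right) + \sqrt{12 + 18} = 36 + \sqrt{30} \approx 41.477$)
$h = 2 i \sqrt{395}$ ($h = \sqrt{-1580} = 2 i \sqrt{395} \approx 39.749 i$)
$h u = 2 i \sqrt{395} \left(36 + \sqrt{30}\right)$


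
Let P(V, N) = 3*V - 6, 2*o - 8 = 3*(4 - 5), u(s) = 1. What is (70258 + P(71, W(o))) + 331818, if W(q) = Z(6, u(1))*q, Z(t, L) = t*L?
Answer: 402283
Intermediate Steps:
Z(t, L) = L*t
o = 5/2 (o = 4 + (3*(4 - 5))/2 = 4 + (3*(-1))/2 = 4 + (½)*(-3) = 4 - 3/2 = 5/2 ≈ 2.5000)
W(q) = 6*q (W(q) = (1*6)*q = 6*q)
P(V, N) = -6 + 3*V
(70258 + P(71, W(o))) + 331818 = (70258 + (-6 + 3*71)) + 331818 = (70258 + (-6 + 213)) + 331818 = (70258 + 207) + 331818 = 70465 + 331818 = 402283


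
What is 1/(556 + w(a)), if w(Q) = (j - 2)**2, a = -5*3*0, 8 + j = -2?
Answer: 1/700 ≈ 0.0014286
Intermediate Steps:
j = -10 (j = -8 - 2 = -10)
a = 0 (a = -15*0 = 0)
w(Q) = 144 (w(Q) = (-10 - 2)**2 = (-12)**2 = 144)
1/(556 + w(a)) = 1/(556 + 144) = 1/700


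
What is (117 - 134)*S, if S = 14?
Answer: -238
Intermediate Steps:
(117 - 134)*S = (117 - 134)*14 = -17*14 = -238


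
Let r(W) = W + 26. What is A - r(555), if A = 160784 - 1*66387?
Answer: 93816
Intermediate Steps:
r(W) = 26 + W
A = 94397 (A = 160784 - 66387 = 94397)
A - r(555) = 94397 - (26 + 555) = 94397 - 1*581 = 94397 - 581 = 93816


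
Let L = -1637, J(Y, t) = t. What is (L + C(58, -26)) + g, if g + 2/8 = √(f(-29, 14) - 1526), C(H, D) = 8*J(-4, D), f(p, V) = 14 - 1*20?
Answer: -7381/4 + 2*I*√383 ≈ -1845.3 + 39.141*I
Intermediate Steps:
f(p, V) = -6 (f(p, V) = 14 - 20 = -6)
C(H, D) = 8*D
g = -¼ + 2*I*√383 (g = -¼ + √(-6 - 1526) = -¼ + √(-1532) = -¼ + 2*I*√383 ≈ -0.25 + 39.141*I)
(L + C(58, -26)) + g = (-1637 + 8*(-26)) + (-¼ + 2*I*√383) = (-1637 - 208) + (-¼ + 2*I*√383) = -1845 + (-¼ + 2*I*√383) = -7381/4 + 2*I*√383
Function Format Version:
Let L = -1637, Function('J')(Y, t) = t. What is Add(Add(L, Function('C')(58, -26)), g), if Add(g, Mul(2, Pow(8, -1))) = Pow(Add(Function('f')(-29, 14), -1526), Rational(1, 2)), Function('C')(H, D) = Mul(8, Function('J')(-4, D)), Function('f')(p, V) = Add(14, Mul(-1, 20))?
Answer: Add(Rational(-7381, 4), Mul(2, I, Pow(383, Rational(1, 2)))) ≈ Add(-1845.3, Mul(39.141, I))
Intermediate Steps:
Function('f')(p, V) = -6 (Function('f')(p, V) = Add(14, -20) = -6)
Function('C')(H, D) = Mul(8, D)
g = Add(Rational(-1, 4), Mul(2, I, Pow(383, Rational(1, 2)))) (g = Add(Rational(-1, 4), Pow(Add(-6, -1526), Rational(1, 2))) = Add(Rational(-1, 4), Pow(-1532, Rational(1, 2))) = Add(Rational(-1, 4), Mul(2, I, Pow(383, Rational(1, 2)))) ≈ Add(-0.25000, Mul(39.141, I)))
Add(Add(L, Function('C')(58, -26)), g) = Add(Add(-1637, Mul(8, -26)), Add(Rational(-1, 4), Mul(2, I, Pow(383, Rational(1, 2))))) = Add(Add(-1637, -208), Add(Rational(-1, 4), Mul(2, I, Pow(383, Rational(1, 2))))) = Add(-1845, Add(Rational(-1, 4), Mul(2, I, Pow(383, Rational(1, 2))))) = Add(Rational(-7381, 4), Mul(2, I, Pow(383, Rational(1, 2))))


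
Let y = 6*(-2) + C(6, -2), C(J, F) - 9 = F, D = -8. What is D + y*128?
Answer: -648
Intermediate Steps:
C(J, F) = 9 + F
y = -5 (y = 6*(-2) + (9 - 2) = -12 + 7 = -5)
D + y*128 = -8 - 5*128 = -8 - 640 = -648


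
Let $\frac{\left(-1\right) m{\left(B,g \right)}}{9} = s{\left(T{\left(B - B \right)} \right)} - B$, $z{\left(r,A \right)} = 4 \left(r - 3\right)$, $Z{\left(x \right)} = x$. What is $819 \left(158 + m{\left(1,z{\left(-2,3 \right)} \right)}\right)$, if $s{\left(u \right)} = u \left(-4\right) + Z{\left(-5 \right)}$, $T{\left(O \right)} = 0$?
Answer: $173628$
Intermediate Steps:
$z{\left(r,A \right)} = -12 + 4 r$ ($z{\left(r,A \right)} = 4 \left(-3 + r\right) = -12 + 4 r$)
$s{\left(u \right)} = -5 - 4 u$ ($s{\left(u \right)} = u \left(-4\right) - 5 = - 4 u - 5 = -5 - 4 u$)
$m{\left(B,g \right)} = 45 + 9 B$ ($m{\left(B,g \right)} = - 9 \left(\left(-5 - 0\right) - B\right) = - 9 \left(\left(-5 + 0\right) - B\right) = - 9 \left(-5 - B\right) = 45 + 9 B$)
$819 \left(158 + m{\left(1,z{\left(-2,3 \right)} \right)}\right) = 819 \left(158 + \left(45 + 9 \cdot 1\right)\right) = 819 \left(158 + \left(45 + 9\right)\right) = 819 \left(158 + 54\right) = 819 \cdot 212 = 173628$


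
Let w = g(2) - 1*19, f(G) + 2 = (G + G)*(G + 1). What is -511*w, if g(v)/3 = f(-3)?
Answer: -5621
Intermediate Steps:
f(G) = -2 + 2*G*(1 + G) (f(G) = -2 + (G + G)*(G + 1) = -2 + (2*G)*(1 + G) = -2 + 2*G*(1 + G))
g(v) = 30 (g(v) = 3*(-2 + 2*(-3) + 2*(-3)**2) = 3*(-2 - 6 + 2*9) = 3*(-2 - 6 + 18) = 3*10 = 30)
w = 11 (w = 30 - 1*19 = 30 - 19 = 11)
-511*w = -511*11 = -5621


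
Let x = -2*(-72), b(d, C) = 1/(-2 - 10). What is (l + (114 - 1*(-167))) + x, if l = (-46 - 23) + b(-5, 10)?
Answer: 4271/12 ≈ 355.92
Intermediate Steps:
b(d, C) = -1/12 (b(d, C) = 1/(-12) = -1/12)
x = 144
l = -829/12 (l = (-46 - 23) - 1/12 = -69 - 1/12 = -829/12 ≈ -69.083)
(l + (114 - 1*(-167))) + x = (-829/12 + (114 - 1*(-167))) + 144 = (-829/12 + (114 + 167)) + 144 = (-829/12 + 281) + 144 = 2543/12 + 144 = 4271/12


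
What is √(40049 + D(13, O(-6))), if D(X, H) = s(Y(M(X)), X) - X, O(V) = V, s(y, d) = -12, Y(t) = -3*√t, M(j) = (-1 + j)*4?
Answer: 2*√10006 ≈ 200.06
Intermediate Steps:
M(j) = -4 + 4*j
D(X, H) = -12 - X
√(40049 + D(13, O(-6))) = √(40049 + (-12 - 1*13)) = √(40049 + (-12 - 13)) = √(40049 - 25) = √40024 = 2*√10006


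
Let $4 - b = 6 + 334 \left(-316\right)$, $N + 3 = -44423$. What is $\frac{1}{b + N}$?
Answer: $\frac{1}{61116} \approx 1.6362 \cdot 10^{-5}$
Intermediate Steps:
$N = -44426$ ($N = -3 - 44423 = -44426$)
$b = 105542$ ($b = 4 - \left(6 + 334 \left(-316\right)\right) = 4 - \left(6 - 105544\right) = 4 - -105538 = 4 + 105538 = 105542$)
$\frac{1}{b + N} = \frac{1}{105542 - 44426} = \frac{1}{61116}$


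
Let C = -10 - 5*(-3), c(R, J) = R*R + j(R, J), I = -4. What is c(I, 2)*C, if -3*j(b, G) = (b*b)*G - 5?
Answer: 35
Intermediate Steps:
j(b, G) = 5/3 - G*b**2/3 (j(b, G) = -((b*b)*G - 5)/3 = -(b**2*G - 5)/3 = -(G*b**2 - 5)/3 = -(-5 + G*b**2)/3 = 5/3 - G*b**2/3)
c(R, J) = 5/3 + R**2 - J*R**2/3 (c(R, J) = R*R + (5/3 - J*R**2/3) = R**2 + (5/3 - J*R**2/3) = 5/3 + R**2 - J*R**2/3)
C = 5 (C = -10 + 15 = 5)
c(I, 2)*C = (5/3 + (-4)**2 - 1/3*2*(-4)**2)*5 = (5/3 + 16 - 1/3*2*16)*5 = (5/3 + 16 - 32/3)*5 = 7*5 = 35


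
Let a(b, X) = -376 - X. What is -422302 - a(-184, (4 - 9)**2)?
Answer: -421901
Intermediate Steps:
-422302 - a(-184, (4 - 9)**2) = -422302 - (-376 - (4 - 9)**2) = -422302 - (-376 - 1*(-5)**2) = -422302 - (-376 - 1*25) = -422302 - (-376 - 25) = -422302 - 1*(-401) = -422302 + 401 = -421901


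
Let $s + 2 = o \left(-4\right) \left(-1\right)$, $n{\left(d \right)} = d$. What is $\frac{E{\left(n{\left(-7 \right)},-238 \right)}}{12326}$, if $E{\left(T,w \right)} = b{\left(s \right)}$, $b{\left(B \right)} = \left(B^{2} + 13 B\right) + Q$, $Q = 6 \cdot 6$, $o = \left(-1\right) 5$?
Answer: $\frac{117}{6163} \approx 0.018984$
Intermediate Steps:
$o = -5$
$Q = 36$
$s = -22$ ($s = -2 + \left(-5\right) \left(-4\right) \left(-1\right) = -2 + 20 \left(-1\right) = -2 - 20 = -22$)
$b{\left(B \right)} = 36 + B^{2} + 13 B$ ($b{\left(B \right)} = \left(B^{2} + 13 B\right) + 36 = 36 + B^{2} + 13 B$)
$E{\left(T,w \right)} = 234$ ($E{\left(T,w \right)} = 36 + \left(-22\right)^{2} + 13 \left(-22\right) = 36 + 484 - 286 = 234$)
$\frac{E{\left(n{\left(-7 \right)},-238 \right)}}{12326} = \frac{234}{12326} = 234 \cdot \frac{1}{12326} = \frac{117}{6163}$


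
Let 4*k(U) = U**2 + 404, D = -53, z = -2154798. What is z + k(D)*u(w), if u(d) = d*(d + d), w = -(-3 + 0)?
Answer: -4280679/2 ≈ -2.1403e+6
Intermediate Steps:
w = 3 (w = -1*(-3) = 3)
u(d) = 2*d**2 (u(d) = d*(2*d) = 2*d**2)
k(U) = 101 + U**2/4 (k(U) = (U**2 + 404)/4 = (404 + U**2)/4 = 101 + U**2/4)
z + k(D)*u(w) = -2154798 + (101 + (1/4)*(-53)**2)*(2*3**2) = -2154798 + (101 + (1/4)*2809)*(2*9) = -2154798 + (101 + 2809/4)*18 = -2154798 + (3213/4)*18 = -2154798 + 28917/2 = -4280679/2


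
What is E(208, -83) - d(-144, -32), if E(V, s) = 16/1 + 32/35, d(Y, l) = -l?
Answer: -528/35 ≈ -15.086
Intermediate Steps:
E(V, s) = 592/35 (E(V, s) = 16*1 + 32*(1/35) = 16 + 32/35 = 592/35)
E(208, -83) - d(-144, -32) = 592/35 - (-1)*(-32) = 592/35 - 1*32 = 592/35 - 32 = -528/35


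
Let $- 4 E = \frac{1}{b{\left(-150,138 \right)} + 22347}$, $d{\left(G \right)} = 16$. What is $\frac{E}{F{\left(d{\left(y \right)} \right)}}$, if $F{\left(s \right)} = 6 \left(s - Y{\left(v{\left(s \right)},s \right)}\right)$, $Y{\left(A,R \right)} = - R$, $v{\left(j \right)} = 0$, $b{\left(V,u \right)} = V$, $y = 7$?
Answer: $- \frac{1}{17047296} \approx -5.866 \cdot 10^{-8}$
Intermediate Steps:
$E = - \frac{1}{88788}$ ($E = - \frac{1}{4 \left(-150 + 22347\right)} = - \frac{1}{4 \cdot 22197} = \left(- \frac{1}{4}\right) \frac{1}{22197} = - \frac{1}{88788} \approx -1.1263 \cdot 10^{-5}$)
$F{\left(s \right)} = 12 s$ ($F{\left(s \right)} = 6 \left(s - - s\right) = 6 \left(s + s\right) = 6 \cdot 2 s = 12 s$)
$\frac{E}{F{\left(d{\left(y \right)} \right)}} = - \frac{1}{88788 \cdot 12 \cdot 16} = - \frac{1}{88788 \cdot 192} = \left(- \frac{1}{88788}\right) \frac{1}{192} = - \frac{1}{17047296}$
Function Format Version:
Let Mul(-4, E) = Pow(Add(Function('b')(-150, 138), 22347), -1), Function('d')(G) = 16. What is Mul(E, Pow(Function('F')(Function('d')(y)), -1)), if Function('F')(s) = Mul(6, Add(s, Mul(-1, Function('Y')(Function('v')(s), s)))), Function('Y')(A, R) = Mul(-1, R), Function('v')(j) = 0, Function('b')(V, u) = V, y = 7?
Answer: Rational(-1, 17047296) ≈ -5.8660e-8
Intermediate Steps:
E = Rational(-1, 88788) (E = Mul(Rational(-1, 4), Pow(Add(-150, 22347), -1)) = Mul(Rational(-1, 4), Pow(22197, -1)) = Mul(Rational(-1, 4), Rational(1, 22197)) = Rational(-1, 88788) ≈ -1.1263e-5)
Function('F')(s) = Mul(12, s) (Function('F')(s) = Mul(6, Add(s, Mul(-1, Mul(-1, s)))) = Mul(6, Add(s, s)) = Mul(6, Mul(2, s)) = Mul(12, s))
Mul(E, Pow(Function('F')(Function('d')(y)), -1)) = Mul(Rational(-1, 88788), Pow(Mul(12, 16), -1)) = Mul(Rational(-1, 88788), Pow(192, -1)) = Mul(Rational(-1, 88788), Rational(1, 192)) = Rational(-1, 17047296)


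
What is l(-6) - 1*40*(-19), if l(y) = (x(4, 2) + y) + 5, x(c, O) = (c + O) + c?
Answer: 769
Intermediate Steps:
x(c, O) = O + 2*c (x(c, O) = (O + c) + c = O + 2*c)
l(y) = 15 + y (l(y) = ((2 + 2*4) + y) + 5 = ((2 + 8) + y) + 5 = (10 + y) + 5 = 15 + y)
l(-6) - 1*40*(-19) = (15 - 6) - 1*40*(-19) = 9 - 40*(-19) = 9 + 760 = 769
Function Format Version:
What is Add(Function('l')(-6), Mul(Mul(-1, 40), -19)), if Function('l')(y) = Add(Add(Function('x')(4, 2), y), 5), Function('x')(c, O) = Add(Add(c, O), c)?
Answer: 769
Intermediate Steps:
Function('x')(c, O) = Add(O, Mul(2, c)) (Function('x')(c, O) = Add(Add(O, c), c) = Add(O, Mul(2, c)))
Function('l')(y) = Add(15, y) (Function('l')(y) = Add(Add(Add(2, Mul(2, 4)), y), 5) = Add(Add(Add(2, 8), y), 5) = Add(Add(10, y), 5) = Add(15, y))
Add(Function('l')(-6), Mul(Mul(-1, 40), -19)) = Add(Add(15, -6), Mul(Mul(-1, 40), -19)) = Add(9, Mul(-40, -19)) = Add(9, 760) = 769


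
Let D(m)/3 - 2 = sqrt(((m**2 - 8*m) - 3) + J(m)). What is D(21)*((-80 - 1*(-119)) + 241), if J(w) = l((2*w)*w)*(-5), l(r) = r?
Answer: 1680 + 5040*I*sqrt(115) ≈ 1680.0 + 54048.0*I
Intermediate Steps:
J(w) = -10*w**2 (J(w) = ((2*w)*w)*(-5) = (2*w**2)*(-5) = -10*w**2)
D(m) = 6 + 3*sqrt(-3 - 9*m**2 - 8*m) (D(m) = 6 + 3*sqrt(((m**2 - 8*m) - 3) - 10*m**2) = 6 + 3*sqrt((-3 + m**2 - 8*m) - 10*m**2) = 6 + 3*sqrt(-3 - 9*m**2 - 8*m))
D(21)*((-80 - 1*(-119)) + 241) = (6 + 3*sqrt(-3 - 9*21**2 - 8*21))*((-80 - 1*(-119)) + 241) = (6 + 3*sqrt(-3 - 9*441 - 168))*((-80 + 119) + 241) = (6 + 3*sqrt(-3 - 3969 - 168))*(39 + 241) = (6 + 3*sqrt(-4140))*280 = (6 + 3*(6*I*sqrt(115)))*280 = (6 + 18*I*sqrt(115))*280 = 1680 + 5040*I*sqrt(115)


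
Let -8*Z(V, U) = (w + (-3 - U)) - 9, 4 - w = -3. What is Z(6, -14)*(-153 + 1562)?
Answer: -12681/8 ≈ -1585.1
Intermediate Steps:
w = 7 (w = 4 - 1*(-3) = 4 + 3 = 7)
Z(V, U) = 5/8 + U/8 (Z(V, U) = -((7 + (-3 - U)) - 9)/8 = -((4 - U) - 9)/8 = -(-5 - U)/8 = 5/8 + U/8)
Z(6, -14)*(-153 + 1562) = (5/8 + (⅛)*(-14))*(-153 + 1562) = (5/8 - 7/4)*1409 = -9/8*1409 = -12681/8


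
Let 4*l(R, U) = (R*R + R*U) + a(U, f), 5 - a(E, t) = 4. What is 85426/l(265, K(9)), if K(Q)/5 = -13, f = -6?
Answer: 341704/53001 ≈ 6.4471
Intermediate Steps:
K(Q) = -65 (K(Q) = 5*(-13) = -65)
a(E, t) = 1 (a(E, t) = 5 - 1*4 = 5 - 4 = 1)
l(R, U) = 1/4 + R**2/4 + R*U/4 (l(R, U) = ((R*R + R*U) + 1)/4 = ((R**2 + R*U) + 1)/4 = (1 + R**2 + R*U)/4 = 1/4 + R**2/4 + R*U/4)
85426/l(265, K(9)) = 85426/(1/4 + (1/4)*265**2 + (1/4)*265*(-65)) = 85426/(1/4 + (1/4)*70225 - 17225/4) = 85426/(1/4 + 70225/4 - 17225/4) = 85426/(53001/4) = 85426*(4/53001) = 341704/53001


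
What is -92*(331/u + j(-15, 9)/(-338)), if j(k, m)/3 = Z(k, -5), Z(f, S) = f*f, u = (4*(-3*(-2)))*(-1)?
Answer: 1472897/1014 ≈ 1452.6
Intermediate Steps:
u = -24 (u = (4*6)*(-1) = 24*(-1) = -24)
Z(f, S) = f²
j(k, m) = 3*k²
-92*(331/u + j(-15, 9)/(-338)) = -92*(331/(-24) + (3*(-15)²)/(-338)) = -92*(331*(-1/24) + (3*225)*(-1/338)) = -92*(-331/24 + 675*(-1/338)) = -92*(-331/24 - 675/338) = -92*(-64039/4056) = 1472897/1014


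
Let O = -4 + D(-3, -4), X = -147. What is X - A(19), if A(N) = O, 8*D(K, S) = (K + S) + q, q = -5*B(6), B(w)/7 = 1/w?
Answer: -6787/48 ≈ -141.40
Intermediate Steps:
B(w) = 7/w
q = -35/6 ≈ -5.8333
D(K, S) = -35/48 + K/8 + S/8 (D(K, S) = ((K + S) - 35/6)/8 = (-35/6 + K + S)/8 = -35/48 + K/8 + S/8)
O = -269/48 (O = -4 + (-35/48 + (⅛)*(-3) + (⅛)*(-4)) = -4 + (-35/48 - 3/8 - ½) = -4 - 77/48 = -269/48 ≈ -5.6042)
A(N) = -269/48
X - A(19) = -147 - 1*(-269/48) = -147 + 269/48 = -6787/48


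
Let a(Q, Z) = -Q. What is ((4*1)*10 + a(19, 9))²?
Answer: 441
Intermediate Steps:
((4*1)*10 + a(19, 9))² = ((4*1)*10 - 1*19)² = (4*10 - 19)² = (40 - 19)² = 21² = 441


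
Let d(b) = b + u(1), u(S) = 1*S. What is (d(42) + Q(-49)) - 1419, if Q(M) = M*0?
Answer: -1376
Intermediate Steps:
u(S) = S
Q(M) = 0
d(b) = 1 + b (d(b) = b + 1 = 1 + b)
(d(42) + Q(-49)) - 1419 = ((1 + 42) + 0) - 1419 = (43 + 0) - 1419 = 43 - 1419 = -1376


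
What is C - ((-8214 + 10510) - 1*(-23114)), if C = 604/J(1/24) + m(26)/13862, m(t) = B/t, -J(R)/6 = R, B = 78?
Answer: -385724009/13862 ≈ -27826.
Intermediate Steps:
J(R) = -6*R
m(t) = 78/t
C = -33490589/13862 (C = 604/((-6/24)) + (78/26)/13862 = 604/((-6*1/24)) + (78*(1/26))*(1/13862) = 604/(-¼) + 3*(1/13862) = 604*(-4) + 3/13862 = -2416 + 3/13862 = -33490589/13862 ≈ -2416.0)
C - ((-8214 + 10510) - 1*(-23114)) = -33490589/13862 - ((-8214 + 10510) - 1*(-23114)) = -33490589/13862 - (2296 + 23114) = -33490589/13862 - 1*25410 = -33490589/13862 - 25410 = -385724009/13862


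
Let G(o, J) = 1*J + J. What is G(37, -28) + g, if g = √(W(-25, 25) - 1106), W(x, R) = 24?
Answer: -56 + I*√1082 ≈ -56.0 + 32.894*I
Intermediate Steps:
G(o, J) = 2*J (G(o, J) = J + J = 2*J)
g = I*√1082 (g = √(24 - 1106) = √(-1082) = I*√1082 ≈ 32.894*I)
G(37, -28) + g = 2*(-28) + I*√1082 = -56 + I*√1082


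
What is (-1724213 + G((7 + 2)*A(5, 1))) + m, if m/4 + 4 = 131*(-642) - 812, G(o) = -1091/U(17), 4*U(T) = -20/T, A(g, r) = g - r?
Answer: -10300878/5 ≈ -2.0602e+6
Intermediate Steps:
U(T) = -5/T (U(T) = (-20/T)/4 = -5/T)
G(o) = 18547/5 (G(o) = -1091/((-5/17)) = -1091/((-5*1/17)) = -1091/(-5/17) = -1091*(-17/5) = 18547/5)
m = -339672 (m = -16 + 4*(131*(-642) - 812) = -16 + 4*(-84102 - 812) = -16 + 4*(-84914) = -16 - 339656 = -339672)
(-1724213 + G((7 + 2)*A(5, 1))) + m = (-1724213 + 18547/5) - 339672 = -8602518/5 - 339672 = -10300878/5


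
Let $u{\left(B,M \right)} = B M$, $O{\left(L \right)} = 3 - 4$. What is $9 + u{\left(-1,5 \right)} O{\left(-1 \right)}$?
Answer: $14$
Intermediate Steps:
$O{\left(L \right)} = -1$
$9 + u{\left(-1,5 \right)} O{\left(-1 \right)} = 9 + \left(-1\right) 5 \left(-1\right) = 9 - -5 = 9 + 5 = 14$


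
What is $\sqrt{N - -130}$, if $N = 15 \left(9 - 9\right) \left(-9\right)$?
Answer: $\sqrt{130} \approx 11.402$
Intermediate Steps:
$N = 0$ ($N = 15 \cdot 0 \left(-9\right) = 0 \left(-9\right) = 0$)
$\sqrt{N - -130} = \sqrt{0 - -130} = \sqrt{0 + \left(-35 + 165\right)} = \sqrt{0 + 130} = \sqrt{130}$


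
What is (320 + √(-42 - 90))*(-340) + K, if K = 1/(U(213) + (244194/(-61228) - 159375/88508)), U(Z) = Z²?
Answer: -6686599218523716844/61457713418001 - 680*I*√33 ≈ -1.088e+5 - 3906.3*I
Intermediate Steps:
K = 1354791956/61457713418001 (K = 1/(213² + (244194/(-61228) - 159375/88508)) = 1/(45369 + (244194*(-1/61228) - 159375*1/88508)) = 1/(45369 + (-122097/30614 - 159375/88508)) = 1/(45369 - 7842833763/1354791956) = 1/(61457713418001/1354791956) = 1354791956/61457713418001 ≈ 2.2044e-5)
(320 + √(-42 - 90))*(-340) + K = (320 + √(-42 - 90))*(-340) + 1354791956/61457713418001 = (320 + √(-132))*(-340) + 1354791956/61457713418001 = (320 + 2*I*√33)*(-340) + 1354791956/61457713418001 = (-108800 - 680*I*√33) + 1354791956/61457713418001 = -6686599218523716844/61457713418001 - 680*I*√33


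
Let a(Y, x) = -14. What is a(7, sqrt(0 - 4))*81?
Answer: -1134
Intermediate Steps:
a(7, sqrt(0 - 4))*81 = -14*81 = -1134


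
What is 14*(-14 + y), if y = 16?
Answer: 28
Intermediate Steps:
14*(-14 + y) = 14*(-14 + 16) = 14*2 = 28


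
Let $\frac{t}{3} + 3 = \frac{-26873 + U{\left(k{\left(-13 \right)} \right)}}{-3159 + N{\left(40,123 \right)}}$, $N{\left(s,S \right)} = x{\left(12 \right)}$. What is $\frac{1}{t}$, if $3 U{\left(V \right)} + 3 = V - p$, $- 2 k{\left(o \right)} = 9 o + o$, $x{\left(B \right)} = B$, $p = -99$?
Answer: $\frac{3147}{52135} \approx 0.060363$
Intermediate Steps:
$N{\left(s,S \right)} = 12$
$k{\left(o \right)} = - 5 o$ ($k{\left(o \right)} = - \frac{9 o + o}{2} = - \frac{10 o}{2} = - 5 o$)
$U{\left(V \right)} = 32 + \frac{V}{3}$ ($U{\left(V \right)} = -1 + \frac{V - -99}{3} = -1 + \frac{V + 99}{3} = -1 + \frac{99 + V}{3} = -1 + \left(33 + \frac{V}{3}\right) = 32 + \frac{V}{3}$)
$t = \frac{52135}{3147}$ ($t = -9 + 3 \frac{-26873 + \left(32 + \frac{\left(-5\right) \left(-13\right)}{3}\right)}{-3159 + 12} = -9 + 3 \frac{-26873 + \left(32 + \frac{1}{3} \cdot 65\right)}{-3147} = -9 + 3 \left(-26873 + \left(32 + \frac{65}{3}\right)\right) \left(- \frac{1}{3147}\right) = -9 + 3 \left(-26873 + \frac{161}{3}\right) \left(- \frac{1}{3147}\right) = -9 + 3 \left(\left(- \frac{80458}{3}\right) \left(- \frac{1}{3147}\right)\right) = -9 + 3 \cdot \frac{80458}{9441} = -9 + \frac{80458}{3147} = \frac{52135}{3147} \approx 16.567$)
$\frac{1}{t} = \frac{1}{\frac{52135}{3147}} = \frac{3147}{52135}$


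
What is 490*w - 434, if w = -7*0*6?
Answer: -434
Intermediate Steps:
w = 0 (w = 0*6 = 0)
490*w - 434 = 490*0 - 434 = 0 - 434 = -434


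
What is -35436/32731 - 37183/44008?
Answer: -2776504261/1440425848 ≈ -1.9276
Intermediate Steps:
-35436/32731 - 37183/44008 = -2776504261/1440425848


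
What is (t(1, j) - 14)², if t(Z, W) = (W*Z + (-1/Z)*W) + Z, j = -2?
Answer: 169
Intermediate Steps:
t(Z, W) = Z + W*Z - W/Z (t(Z, W) = (W*Z - W/Z) + Z = Z + W*Z - W/Z)
(t(1, j) - 14)² = ((1 - 2*1 - 1*(-2)/1) - 14)² = ((1 - 2 - 1*(-2)*1) - 14)² = ((1 - 2 + 2) - 14)² = (1 - 14)² = (-13)² = 169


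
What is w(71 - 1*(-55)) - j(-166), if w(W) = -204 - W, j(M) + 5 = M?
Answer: -159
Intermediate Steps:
j(M) = -5 + M
w(71 - 1*(-55)) - j(-166) = (-204 - (71 - 1*(-55))) - (-5 - 166) = (-204 - (71 + 55)) - 1*(-171) = (-204 - 1*126) + 171 = (-204 - 126) + 171 = -330 + 171 = -159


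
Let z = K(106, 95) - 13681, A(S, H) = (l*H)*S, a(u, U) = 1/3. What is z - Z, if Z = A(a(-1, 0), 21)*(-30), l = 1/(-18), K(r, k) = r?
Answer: -40760/3 ≈ -13587.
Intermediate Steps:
l = -1/18 (l = 1*(-1/18) = -1/18 ≈ -0.055556)
a(u, U) = 1/3
A(S, H) = -H*S/18 (A(S, H) = (-H/18)*S = -H*S/18)
z = -13575 (z = 106 - 13681 = -13575)
Z = 35/3 (Z = -1/18*21*1/3*(-30) = -7/18*(-30) = 35/3 ≈ 11.667)
z - Z = -13575 - 1*35/3 = -13575 - 35/3 = -40760/3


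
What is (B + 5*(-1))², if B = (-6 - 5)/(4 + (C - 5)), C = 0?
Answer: 36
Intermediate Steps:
B = 11 (B = (-6 - 5)/(4 + (0 - 5)) = -11/(4 - 5) = -11/(-1) = -11*(-1) = 11)
(B + 5*(-1))² = (11 + 5*(-1))² = (11 - 5)² = 6² = 36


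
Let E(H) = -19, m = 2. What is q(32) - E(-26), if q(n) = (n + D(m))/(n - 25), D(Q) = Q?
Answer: 167/7 ≈ 23.857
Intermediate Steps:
q(n) = (2 + n)/(-25 + n) (q(n) = (n + 2)/(n - 25) = (2 + n)/(-25 + n))
q(32) - E(-26) = (2 + 32)/(-25 + 32) - 1*(-19) = 34/7 + 19 = 167/7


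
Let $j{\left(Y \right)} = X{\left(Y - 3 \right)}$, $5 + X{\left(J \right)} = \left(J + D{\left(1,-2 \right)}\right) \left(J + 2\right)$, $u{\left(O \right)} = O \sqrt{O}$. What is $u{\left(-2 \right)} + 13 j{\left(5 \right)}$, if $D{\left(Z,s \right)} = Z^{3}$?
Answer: $91 - 2 i \sqrt{2} \approx 91.0 - 2.8284 i$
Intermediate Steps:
$u{\left(O \right)} = O^{\frac{3}{2}}$
$X{\left(J \right)} = -5 + \left(1 + J\right) \left(2 + J\right)$ ($X{\left(J \right)} = -5 + \left(J + 1^{3}\right) \left(J + 2\right) = -5 + \left(J + 1\right) \left(2 + J\right) = -5 + \left(1 + J\right) \left(2 + J\right)$)
$j{\left(Y \right)} = -12 + \left(-3 + Y\right)^{2} + 3 Y$ ($j{\left(Y \right)} = -3 + \left(Y - 3\right)^{2} + 3 \left(Y - 3\right) = -3 + \left(-3 + Y\right)^{2} + 3 \left(-3 + Y\right) = -3 + \left(-3 + Y\right)^{2} + \left(-9 + 3 Y\right) = -12 + \left(-3 + Y\right)^{2} + 3 Y$)
$u{\left(-2 \right)} + 13 j{\left(5 \right)} = \left(-2\right)^{\frac{3}{2}} + 13 \left(-3 + 5^{2} - 15\right) = - 2 i \sqrt{2} + 13 \left(-3 + 25 - 15\right) = - 2 i \sqrt{2} + 13 \cdot 7 = - 2 i \sqrt{2} + 91 = 91 - 2 i \sqrt{2}$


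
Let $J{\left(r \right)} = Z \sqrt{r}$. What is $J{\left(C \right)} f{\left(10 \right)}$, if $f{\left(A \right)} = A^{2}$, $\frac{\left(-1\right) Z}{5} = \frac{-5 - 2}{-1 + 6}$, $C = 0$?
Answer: $0$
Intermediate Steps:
$Z = 7$ ($Z = - 5 \frac{-5 - 2}{-1 + 6} = - 5 \left(- \frac{7}{5}\right) = - 5 \left(\left(-7\right) \frac{1}{5}\right) = \left(-5\right) \left(- \frac{7}{5}\right) = 7$)
$J{\left(r \right)} = 7 \sqrt{r}$
$J{\left(C \right)} f{\left(10 \right)} = 7 \sqrt{0} \cdot 10^{2} = 7 \cdot 0 \cdot 100 = 0 \cdot 100 = 0$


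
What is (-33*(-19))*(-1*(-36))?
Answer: 22572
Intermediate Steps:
(-33*(-19))*(-1*(-36)) = 627*36 = 22572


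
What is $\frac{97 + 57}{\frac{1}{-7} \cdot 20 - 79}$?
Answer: $- \frac{1078}{573} \approx -1.8813$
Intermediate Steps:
$\frac{97 + 57}{\frac{1}{-7} \cdot 20 - 79} = \frac{1}{\left(- \frac{1}{7}\right) 20 - 79} \cdot 154 = \frac{1}{- \frac{20}{7} - 79} \cdot 154 = \frac{1}{- \frac{573}{7}} \cdot 154 = \left(- \frac{7}{573}\right) 154 = - \frac{1078}{573}$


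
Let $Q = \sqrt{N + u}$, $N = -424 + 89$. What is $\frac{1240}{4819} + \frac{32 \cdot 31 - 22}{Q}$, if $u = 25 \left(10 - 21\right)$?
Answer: $\frac{1240}{4819} - \frac{97 i \sqrt{610}}{61} \approx 0.25731 - 39.274 i$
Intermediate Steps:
$N = -335$
$u = -275$ ($u = 25 \left(-11\right) = -275$)
$Q = i \sqrt{610}$ ($Q = \sqrt{-335 - 275} = \sqrt{-610} = i \sqrt{610} \approx 24.698 i$)
$\frac{1240}{4819} + \frac{32 \cdot 31 - 22}{Q} = \frac{1240}{4819} + \frac{32 \cdot 31 - 22}{i \sqrt{610}} = 1240 \cdot \frac{1}{4819} + \left(992 - 22\right) \left(- \frac{i \sqrt{610}}{610}\right) = \frac{1240}{4819} + 970 \left(- \frac{i \sqrt{610}}{610}\right) = \frac{1240}{4819} - \frac{97 i \sqrt{610}}{61}$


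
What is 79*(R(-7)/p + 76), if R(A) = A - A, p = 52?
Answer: 6004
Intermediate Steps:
R(A) = 0
79*(R(-7)/p + 76) = 79*(0/52 + 76) = 79*(0*(1/52) + 76) = 79*(0 + 76) = 79*76 = 6004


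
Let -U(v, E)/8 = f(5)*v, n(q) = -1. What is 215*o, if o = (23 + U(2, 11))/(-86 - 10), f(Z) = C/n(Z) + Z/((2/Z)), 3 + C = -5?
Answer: 65575/96 ≈ 683.07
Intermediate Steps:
C = -8 (C = -3 - 5 = -8)
f(Z) = 8 + Z²/2 (f(Z) = -8/(-1) + Z/((2/Z)) = -8*(-1) + Z*(Z/2) = 8 + Z²/2)
U(v, E) = -164*v (U(v, E) = -8*(8 + (½)*5²)*v = -8*(8 + (½)*25)*v = -8*(8 + 25/2)*v = -164*v)
o = 305/96 (o = (23 - 164*2)/(-86 - 10) = (23 - 328)/(-96) = -305*(-1/96) = 305/96 ≈ 3.1771)
215*o = 215*(305/96) = 65575/96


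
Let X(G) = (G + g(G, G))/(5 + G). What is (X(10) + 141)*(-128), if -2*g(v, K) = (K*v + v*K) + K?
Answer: -51712/3 ≈ -17237.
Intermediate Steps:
g(v, K) = -K/2 - K*v (g(v, K) = -((K*v + v*K) + K)/2 = -((K*v + K*v) + K)/2 = -(2*K*v + K)/2 = -(K + 2*K*v)/2 = -K/2 - K*v)
X(G) = (G - G*(½ + G))/(5 + G)
(X(10) + 141)*(-128) = ((½)*10*(1 - 2*10)/(5 + 10) + 141)*(-128) = ((½)*10*(1 - 20)/15 + 141)*(-128) = ((½)*10*(1/15)*(-19) + 141)*(-128) = (-19/3 + 141)*(-128) = (404/3)*(-128) = -51712/3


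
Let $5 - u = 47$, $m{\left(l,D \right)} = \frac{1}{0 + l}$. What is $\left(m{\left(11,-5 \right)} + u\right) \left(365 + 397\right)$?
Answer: $- \frac{351282}{11} \approx -31935.0$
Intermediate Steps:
$m{\left(l,D \right)} = \frac{1}{l}$
$u = -42$ ($u = 5 - 47 = -42$)
$\left(m{\left(11,-5 \right)} + u\right) \left(365 + 397\right) = \left(\frac{1}{11} - 42\right) \left(365 + 397\right) = \left(\frac{1}{11} - 42\right) 762 = \left(- \frac{461}{11}\right) 762 = - \frac{351282}{11}$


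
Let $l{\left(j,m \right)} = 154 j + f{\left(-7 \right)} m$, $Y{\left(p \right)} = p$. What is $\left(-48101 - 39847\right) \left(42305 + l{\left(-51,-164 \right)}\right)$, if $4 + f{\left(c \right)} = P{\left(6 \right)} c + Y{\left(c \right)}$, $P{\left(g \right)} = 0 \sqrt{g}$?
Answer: $-3188554740$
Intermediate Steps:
$P{\left(g \right)} = 0$
$f{\left(c \right)} = -4 + c$ ($f{\left(c \right)} = -4 + \left(0 c + c\right) = -4 + \left(0 + c\right) = -4 + c$)
$l{\left(j,m \right)} = - 11 m + 154 j$ ($l{\left(j,m \right)} = 154 j + \left(-4 - 7\right) m = 154 j - 11 m = - 11 m + 154 j$)
$\left(-48101 - 39847\right) \left(42305 + l{\left(-51,-164 \right)}\right) = \left(-48101 - 39847\right) \left(42305 + \left(\left(-11\right) \left(-164\right) + 154 \left(-51\right)\right)\right) = - 87948 \left(42305 + \left(1804 - 7854\right)\right) = - 87948 \left(42305 - 6050\right) = \left(-87948\right) 36255 = -3188554740$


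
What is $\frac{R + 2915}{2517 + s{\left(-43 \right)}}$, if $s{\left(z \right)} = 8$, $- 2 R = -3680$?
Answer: $\frac{951}{505} \approx 1.8832$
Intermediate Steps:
$R = 1840$ ($R = \left(- \frac{1}{2}\right) \left(-3680\right) = 1840$)
$\frac{R + 2915}{2517 + s{\left(-43 \right)}} = \frac{1840 + 2915}{2517 + 8} = \frac{4755}{2525} = 4755 \cdot \frac{1}{2525} = \frac{951}{505}$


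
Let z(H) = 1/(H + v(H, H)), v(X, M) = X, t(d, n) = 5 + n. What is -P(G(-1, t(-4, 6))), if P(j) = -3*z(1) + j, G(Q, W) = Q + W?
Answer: -17/2 ≈ -8.5000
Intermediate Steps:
z(H) = 1/(2*H) (z(H) = 1/(H + H) = 1/(2*H))
P(j) = -3/2 + j (P(j) = -3/(2*1) + j = -3/2 + j)
-P(G(-1, t(-4, 6))) = -(-3/2 + (-1 + (5 + 6))) = -(-3/2 + (-1 + 11)) = -(-3/2 + 10) = -1*17/2 = -17/2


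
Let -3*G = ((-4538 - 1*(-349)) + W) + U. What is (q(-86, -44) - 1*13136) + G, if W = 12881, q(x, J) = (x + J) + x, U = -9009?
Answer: -39739/3 ≈ -13246.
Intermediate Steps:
q(x, J) = J + 2*x (q(x, J) = (J + x) + x = J + 2*x)
G = 317/3 (G = -(((-4538 - 1*(-349)) + 12881) - 9009)/3 = -(((-4538 + 349) + 12881) - 9009)/3 = -((-4189 + 12881) - 9009)/3 = -(8692 - 9009)/3 = -⅓*(-317) = 317/3 ≈ 105.67)
(q(-86, -44) - 1*13136) + G = ((-44 + 2*(-86)) - 1*13136) + 317/3 = ((-44 - 172) - 13136) + 317/3 = (-216 - 13136) + 317/3 = -13352 + 317/3 = -39739/3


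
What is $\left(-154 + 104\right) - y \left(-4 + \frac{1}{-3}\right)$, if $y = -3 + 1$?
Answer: $\frac{1300}{3} \approx 433.33$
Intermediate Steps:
$y = -2$
$\left(-154 + 104\right) - y \left(-4 + \frac{1}{-3}\right) = \left(-154 + 104\right) \left(-1\right) \left(-2\right) \left(-4 + \frac{1}{-3}\right) = - 50 \cdot 2 \left(-4 - \frac{1}{3}\right) = - 50 \cdot 2 \left(- \frac{13}{3}\right) = \left(-50\right) \left(- \frac{26}{3}\right) = \frac{1300}{3}$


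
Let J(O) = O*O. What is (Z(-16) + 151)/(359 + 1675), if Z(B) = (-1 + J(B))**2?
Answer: 32588/1017 ≈ 32.043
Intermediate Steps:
J(O) = O**2
Z(B) = (-1 + B**2)**2
(Z(-16) + 151)/(359 + 1675) = ((-1 + (-16)**2)**2 + 151)/(359 + 1675) = ((-1 + 256)**2 + 151)/2034 = (255**2 + 151)*(1/2034) = (65025 + 151)*(1/2034) = 65176*(1/2034) = 32588/1017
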